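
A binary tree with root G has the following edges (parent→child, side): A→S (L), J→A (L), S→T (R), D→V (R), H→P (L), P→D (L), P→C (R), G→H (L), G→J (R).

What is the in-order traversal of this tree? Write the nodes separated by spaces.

In-order visits the left subtree, then the node, then the right subtree.
At G: go left to H.
  At H: go left to P.
    At P: go left to D.
      At D: no left child.
      Visit D.
      At D: go right to V.
        V is a leaf — visit V.
    Visit P.
    At P: go right to C.
      C is a leaf — visit C.
  Visit H.
  At H: no right child.
Visit G.
At G: go right to J.
  At J: go left to A.
    At A: go left to S.
      At S: no left child.
      Visit S.
      At S: go right to T.
        T is a leaf — visit T.
    Visit A.
    At A: no right child.
  Visit J.
  At J: no right child.

D V P C H G S T A J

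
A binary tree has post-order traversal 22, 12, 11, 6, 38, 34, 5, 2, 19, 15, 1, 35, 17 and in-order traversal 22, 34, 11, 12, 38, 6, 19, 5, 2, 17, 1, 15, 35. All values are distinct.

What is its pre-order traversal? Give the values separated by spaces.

The last element of post-order is the root; it splits in-order into left and right subtrees.
Root 17: left subtree has 9 nodes {22, 34, 11, 12, 38, 6, 19, 5, 2}, right has 3 {1, 15, 35}.
  Root 19: left subtree has 6 nodes {22, 34, 11, 12, 38, 6}, right has 2 {5, 2}.
    Root 34: left subtree has 1 node {22}, right has 4 {11, 12, 38, 6}.
      Root 38: left subtree has 2 nodes {11, 12}, right has 1 {6}.
        Root 11: left subtree has 0 nodes { }, right has 1 {12}.
    Root 2: left subtree has 1 node {5}, right has 0 { }.
  Root 35: left subtree has 2 nodes {1, 15}, right has 0 { }.
    Root 1: left subtree has 0 nodes { }, right has 1 {15}.

17 19 34 22 38 11 12 6 2 5 35 1 15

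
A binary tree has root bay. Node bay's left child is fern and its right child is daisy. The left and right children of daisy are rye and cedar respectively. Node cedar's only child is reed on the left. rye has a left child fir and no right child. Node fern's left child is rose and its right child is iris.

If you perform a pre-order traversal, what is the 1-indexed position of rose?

3

Pre-order visits the node, then its left subtree, then its right subtree.
Visit bay.
At bay: go left to fern.
  Visit fern.
  At fern: go left to rose.
    rose is a leaf — visit rose.
  At fern: go right to iris.
    iris is a leaf — visit iris.
At bay: go right to daisy.
  Visit daisy.
  At daisy: go left to rye.
    Visit rye.
    At rye: go left to fir.
      fir is a leaf — visit fir.
    At rye: no right child.
  At daisy: go right to cedar.
    Visit cedar.
    At cedar: go left to reed.
      reed is a leaf — visit reed.
    At cedar: no right child.
Full pre-order sequence: bay, fern, rose, iris, daisy, rye, fir, cedar, reed.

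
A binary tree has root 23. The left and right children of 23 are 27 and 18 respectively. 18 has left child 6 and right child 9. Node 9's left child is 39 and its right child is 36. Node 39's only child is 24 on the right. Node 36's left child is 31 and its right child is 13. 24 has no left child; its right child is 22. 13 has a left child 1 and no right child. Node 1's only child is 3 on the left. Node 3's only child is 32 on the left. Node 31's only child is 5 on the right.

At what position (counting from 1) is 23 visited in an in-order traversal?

2

In-order visits the left subtree, then the node, then the right subtree.
At 23: go left to 27.
  27 is a leaf — visit 27.
Visit 23.
At 23: go right to 18.
  At 18: go left to 6.
    6 is a leaf — visit 6.
  Visit 18.
  At 18: go right to 9.
    At 9: go left to 39.
      At 39: no left child.
      Visit 39.
      At 39: go right to 24.
        At 24: no left child.
        Visit 24.
        At 24: go right to 22.
          22 is a leaf — visit 22.
    Visit 9.
    At 9: go right to 36.
      At 36: go left to 31.
        At 31: no left child.
        Visit 31.
        At 31: go right to 5.
          5 is a leaf — visit 5.
      Visit 36.
      At 36: go right to 13.
        At 13: go left to 1.
          At 1: go left to 3.
            At 3: go left to 32.
              32 is a leaf — visit 32.
            Visit 3.
            At 3: no right child.
          Visit 1.
          At 1: no right child.
        Visit 13.
        At 13: no right child.
Full in-order sequence: 27, 23, 6, 18, 39, 24, 22, 9, 31, 5, 36, 32, 3, 1, 13.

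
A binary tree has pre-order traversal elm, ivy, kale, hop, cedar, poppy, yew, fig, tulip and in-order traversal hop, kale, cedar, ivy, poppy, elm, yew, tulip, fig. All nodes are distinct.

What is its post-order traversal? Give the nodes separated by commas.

hop, cedar, kale, poppy, ivy, tulip, fig, yew, elm

The first element of pre-order is the root; it splits in-order into left and right subtrees.
Root elm: left subtree has 5 nodes {hop, kale, cedar, ivy, poppy}, right has 3 {yew, tulip, fig}.
  Root ivy: left subtree has 3 nodes {hop, kale, cedar}, right has 1 {poppy}.
    Root kale: left subtree has 1 node {hop}, right has 1 {cedar}.
  Root yew: left subtree has 0 nodes { }, right has 2 {tulip, fig}.
    Root fig: left subtree has 1 node {tulip}, right has 0 { }.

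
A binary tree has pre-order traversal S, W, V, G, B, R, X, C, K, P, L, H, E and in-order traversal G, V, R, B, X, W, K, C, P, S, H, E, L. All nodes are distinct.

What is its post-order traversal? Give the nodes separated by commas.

The first element of pre-order is the root; it splits in-order into left and right subtrees.
Root S: left subtree has 9 nodes {G, V, R, B, X, W, K, C, P}, right has 3 {H, E, L}.
  Root W: left subtree has 5 nodes {G, V, R, B, X}, right has 3 {K, C, P}.
    Root V: left subtree has 1 node {G}, right has 3 {R, B, X}.
      Root B: left subtree has 1 node {R}, right has 1 {X}.
    Root C: left subtree has 1 node {K}, right has 1 {P}.
  Root L: left subtree has 2 nodes {H, E}, right has 0 { }.
    Root H: left subtree has 0 nodes { }, right has 1 {E}.

G, R, X, B, V, K, P, C, W, E, H, L, S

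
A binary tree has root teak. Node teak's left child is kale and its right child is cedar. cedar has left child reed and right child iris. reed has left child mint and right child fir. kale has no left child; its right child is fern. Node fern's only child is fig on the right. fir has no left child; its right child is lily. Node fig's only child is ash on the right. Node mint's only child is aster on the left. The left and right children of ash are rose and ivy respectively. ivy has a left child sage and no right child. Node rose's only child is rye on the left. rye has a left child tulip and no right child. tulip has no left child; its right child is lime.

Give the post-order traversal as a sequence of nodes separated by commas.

Post-order visits the left subtree, then the right subtree, then the node.
At teak: go left to kale.
  At kale: no left child.
  At kale: go right to fern.
    At fern: no left child.
    At fern: go right to fig.
      At fig: no left child.
      At fig: go right to ash.
        At ash: go left to rose.
          At rose: go left to rye.
            At rye: go left to tulip.
              At tulip: no left child.
              At tulip: go right to lime.
                lime is a leaf — visit lime.
              Visit tulip.
            At rye: no right child.
            Visit rye.
          At rose: no right child.
          Visit rose.
        At ash: go right to ivy.
          At ivy: go left to sage.
            sage is a leaf — visit sage.
          At ivy: no right child.
          Visit ivy.
        Visit ash.
      Visit fig.
    Visit fern.
  Visit kale.
At teak: go right to cedar.
  At cedar: go left to reed.
    At reed: go left to mint.
      At mint: go left to aster.
        aster is a leaf — visit aster.
      At mint: no right child.
      Visit mint.
    At reed: go right to fir.
      At fir: no left child.
      At fir: go right to lily.
        lily is a leaf — visit lily.
      Visit fir.
    Visit reed.
  At cedar: go right to iris.
    iris is a leaf — visit iris.
  Visit cedar.
Visit teak.

lime, tulip, rye, rose, sage, ivy, ash, fig, fern, kale, aster, mint, lily, fir, reed, iris, cedar, teak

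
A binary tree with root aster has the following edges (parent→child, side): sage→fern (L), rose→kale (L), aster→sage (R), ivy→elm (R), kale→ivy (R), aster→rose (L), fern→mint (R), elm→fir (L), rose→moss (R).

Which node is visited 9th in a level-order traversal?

elm

Level-order visits nodes level by level from the root, left to right within each level.
Level 0: aster
Level 1: rose, sage
Level 2: kale, moss, fern
Level 3: ivy, mint
Level 4: elm
Level 5: fir
Full level-order sequence: aster, rose, sage, kale, moss, fern, ivy, mint, elm, fir.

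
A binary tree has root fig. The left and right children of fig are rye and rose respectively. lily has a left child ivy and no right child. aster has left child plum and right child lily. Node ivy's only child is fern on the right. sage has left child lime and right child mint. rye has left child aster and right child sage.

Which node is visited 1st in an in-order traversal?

In-order visits the left subtree, then the node, then the right subtree.
At fig: go left to rye.
  At rye: go left to aster.
    At aster: go left to plum.
      plum is a leaf — visit plum.
    Visit aster.
    At aster: go right to lily.
      At lily: go left to ivy.
        At ivy: no left child.
        Visit ivy.
        At ivy: go right to fern.
          fern is a leaf — visit fern.
      Visit lily.
      At lily: no right child.
  Visit rye.
  At rye: go right to sage.
    At sage: go left to lime.
      lime is a leaf — visit lime.
    Visit sage.
    At sage: go right to mint.
      mint is a leaf — visit mint.
Visit fig.
At fig: go right to rose.
  rose is a leaf — visit rose.
Full in-order sequence: plum, aster, ivy, fern, lily, rye, lime, sage, mint, fig, rose.

plum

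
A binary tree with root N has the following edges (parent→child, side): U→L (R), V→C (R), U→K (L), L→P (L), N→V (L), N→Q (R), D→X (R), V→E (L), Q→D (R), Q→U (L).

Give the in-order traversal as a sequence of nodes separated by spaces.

In-order visits the left subtree, then the node, then the right subtree.
At N: go left to V.
  At V: go left to E.
    E is a leaf — visit E.
  Visit V.
  At V: go right to C.
    C is a leaf — visit C.
Visit N.
At N: go right to Q.
  At Q: go left to U.
    At U: go left to K.
      K is a leaf — visit K.
    Visit U.
    At U: go right to L.
      At L: go left to P.
        P is a leaf — visit P.
      Visit L.
      At L: no right child.
  Visit Q.
  At Q: go right to D.
    At D: no left child.
    Visit D.
    At D: go right to X.
      X is a leaf — visit X.

E V C N K U P L Q D X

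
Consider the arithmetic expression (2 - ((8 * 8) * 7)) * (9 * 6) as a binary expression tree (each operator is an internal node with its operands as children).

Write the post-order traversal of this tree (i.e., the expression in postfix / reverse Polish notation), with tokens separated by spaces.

2 8 8 * 7 * - 9 6 * *

Post-order on an expression tree gives postfix notation: for each operator, emit left operand, right operand, then the operator.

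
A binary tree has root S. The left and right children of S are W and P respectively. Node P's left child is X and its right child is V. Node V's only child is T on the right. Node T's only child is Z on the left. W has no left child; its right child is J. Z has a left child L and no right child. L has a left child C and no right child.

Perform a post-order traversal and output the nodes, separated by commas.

J, W, X, C, L, Z, T, V, P, S

Post-order visits the left subtree, then the right subtree, then the node.
At S: go left to W.
  At W: no left child.
  At W: go right to J.
    J is a leaf — visit J.
  Visit W.
At S: go right to P.
  At P: go left to X.
    X is a leaf — visit X.
  At P: go right to V.
    At V: no left child.
    At V: go right to T.
      At T: go left to Z.
        At Z: go left to L.
          At L: go left to C.
            C is a leaf — visit C.
          At L: no right child.
          Visit L.
        At Z: no right child.
        Visit Z.
      At T: no right child.
      Visit T.
    Visit V.
  Visit P.
Visit S.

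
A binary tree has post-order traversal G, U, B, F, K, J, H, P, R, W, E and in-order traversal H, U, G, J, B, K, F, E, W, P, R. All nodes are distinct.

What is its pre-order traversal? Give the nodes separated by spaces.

The last element of post-order is the root; it splits in-order into left and right subtrees.
Root E: left subtree has 7 nodes {H, U, G, J, B, K, F}, right has 3 {W, P, R}.
  Root H: left subtree has 0 nodes { }, right has 6 {U, G, J, B, K, F}.
    Root J: left subtree has 2 nodes {U, G}, right has 3 {B, K, F}.
      Root U: left subtree has 0 nodes { }, right has 1 {G}.
      Root K: left subtree has 1 node {B}, right has 1 {F}.
  Root W: left subtree has 0 nodes { }, right has 2 {P, R}.
    Root R: left subtree has 1 node {P}, right has 0 { }.

E H J U G K B F W R P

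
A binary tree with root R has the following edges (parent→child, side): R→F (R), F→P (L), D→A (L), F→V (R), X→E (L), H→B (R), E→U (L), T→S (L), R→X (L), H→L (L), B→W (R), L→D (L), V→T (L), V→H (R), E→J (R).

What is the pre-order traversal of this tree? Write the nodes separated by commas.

Pre-order visits the node, then its left subtree, then its right subtree.
Visit R.
At R: go left to X.
  Visit X.
  At X: go left to E.
    Visit E.
    At E: go left to U.
      U is a leaf — visit U.
    At E: go right to J.
      J is a leaf — visit J.
  At X: no right child.
At R: go right to F.
  Visit F.
  At F: go left to P.
    P is a leaf — visit P.
  At F: go right to V.
    Visit V.
    At V: go left to T.
      Visit T.
      At T: go left to S.
        S is a leaf — visit S.
      At T: no right child.
    At V: go right to H.
      Visit H.
      At H: go left to L.
        Visit L.
        At L: go left to D.
          Visit D.
          At D: go left to A.
            A is a leaf — visit A.
          At D: no right child.
        At L: no right child.
      At H: go right to B.
        Visit B.
        At B: no left child.
        At B: go right to W.
          W is a leaf — visit W.

R, X, E, U, J, F, P, V, T, S, H, L, D, A, B, W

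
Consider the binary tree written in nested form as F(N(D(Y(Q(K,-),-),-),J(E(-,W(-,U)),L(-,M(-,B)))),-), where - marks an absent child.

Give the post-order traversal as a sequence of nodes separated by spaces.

Post-order visits the left subtree, then the right subtree, then the node.
At F: go left to N.
  At N: go left to D.
    At D: go left to Y.
      At Y: go left to Q.
        At Q: go left to K.
          K is a leaf — visit K.
        At Q: no right child.
        Visit Q.
      At Y: no right child.
      Visit Y.
    At D: no right child.
    Visit D.
  At N: go right to J.
    At J: go left to E.
      At E: no left child.
      At E: go right to W.
        At W: no left child.
        At W: go right to U.
          U is a leaf — visit U.
        Visit W.
      Visit E.
    At J: go right to L.
      At L: no left child.
      At L: go right to M.
        At M: no left child.
        At M: go right to B.
          B is a leaf — visit B.
        Visit M.
      Visit L.
    Visit J.
  Visit N.
At F: no right child.
Visit F.

K Q Y D U W E B M L J N F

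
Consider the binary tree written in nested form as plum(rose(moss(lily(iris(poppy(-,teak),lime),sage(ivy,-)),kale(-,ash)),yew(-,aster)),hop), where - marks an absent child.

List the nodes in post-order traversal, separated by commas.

Post-order visits the left subtree, then the right subtree, then the node.
At plum: go left to rose.
  At rose: go left to moss.
    At moss: go left to lily.
      At lily: go left to iris.
        At iris: go left to poppy.
          At poppy: no left child.
          At poppy: go right to teak.
            teak is a leaf — visit teak.
          Visit poppy.
        At iris: go right to lime.
          lime is a leaf — visit lime.
        Visit iris.
      At lily: go right to sage.
        At sage: go left to ivy.
          ivy is a leaf — visit ivy.
        At sage: no right child.
        Visit sage.
      Visit lily.
    At moss: go right to kale.
      At kale: no left child.
      At kale: go right to ash.
        ash is a leaf — visit ash.
      Visit kale.
    Visit moss.
  At rose: go right to yew.
    At yew: no left child.
    At yew: go right to aster.
      aster is a leaf — visit aster.
    Visit yew.
  Visit rose.
At plum: go right to hop.
  hop is a leaf — visit hop.
Visit plum.

teak, poppy, lime, iris, ivy, sage, lily, ash, kale, moss, aster, yew, rose, hop, plum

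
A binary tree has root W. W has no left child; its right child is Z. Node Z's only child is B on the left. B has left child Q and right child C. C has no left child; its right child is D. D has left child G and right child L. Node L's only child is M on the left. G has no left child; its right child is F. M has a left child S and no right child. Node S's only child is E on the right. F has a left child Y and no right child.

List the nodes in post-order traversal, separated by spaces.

Q Y F G E S M L D C B Z W

Post-order visits the left subtree, then the right subtree, then the node.
At W: no left child.
At W: go right to Z.
  At Z: go left to B.
    At B: go left to Q.
      Q is a leaf — visit Q.
    At B: go right to C.
      At C: no left child.
      At C: go right to D.
        At D: go left to G.
          At G: no left child.
          At G: go right to F.
            At F: go left to Y.
              Y is a leaf — visit Y.
            At F: no right child.
            Visit F.
          Visit G.
        At D: go right to L.
          At L: go left to M.
            At M: go left to S.
              At S: no left child.
              At S: go right to E.
                E is a leaf — visit E.
              Visit S.
            At M: no right child.
            Visit M.
          At L: no right child.
          Visit L.
        Visit D.
      Visit C.
    Visit B.
  At Z: no right child.
  Visit Z.
Visit W.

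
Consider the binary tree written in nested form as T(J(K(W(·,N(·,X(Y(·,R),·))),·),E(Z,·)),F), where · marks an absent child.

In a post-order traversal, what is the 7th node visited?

Z

Post-order visits the left subtree, then the right subtree, then the node.
At T: go left to J.
  At J: go left to K.
    At K: go left to W.
      At W: no left child.
      At W: go right to N.
        At N: no left child.
        At N: go right to X.
          At X: go left to Y.
            At Y: no left child.
            At Y: go right to R.
              R is a leaf — visit R.
            Visit Y.
          At X: no right child.
          Visit X.
        Visit N.
      Visit W.
    At K: no right child.
    Visit K.
  At J: go right to E.
    At E: go left to Z.
      Z is a leaf — visit Z.
    At E: no right child.
    Visit E.
  Visit J.
At T: go right to F.
  F is a leaf — visit F.
Visit T.
Full post-order sequence: R, Y, X, N, W, K, Z, E, J, F, T.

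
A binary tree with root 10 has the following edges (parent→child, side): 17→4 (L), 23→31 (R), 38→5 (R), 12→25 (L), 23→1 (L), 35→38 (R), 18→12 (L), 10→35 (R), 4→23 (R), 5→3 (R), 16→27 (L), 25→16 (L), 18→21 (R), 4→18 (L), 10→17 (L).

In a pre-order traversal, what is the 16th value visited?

3

Pre-order visits the node, then its left subtree, then its right subtree.
Visit 10.
At 10: go left to 17.
  Visit 17.
  At 17: go left to 4.
    Visit 4.
    At 4: go left to 18.
      Visit 18.
      At 18: go left to 12.
        Visit 12.
        At 12: go left to 25.
          Visit 25.
          At 25: go left to 16.
            Visit 16.
            At 16: go left to 27.
              27 is a leaf — visit 27.
            At 16: no right child.
          At 25: no right child.
        At 12: no right child.
      At 18: go right to 21.
        21 is a leaf — visit 21.
    At 4: go right to 23.
      Visit 23.
      At 23: go left to 1.
        1 is a leaf — visit 1.
      At 23: go right to 31.
        31 is a leaf — visit 31.
  At 17: no right child.
At 10: go right to 35.
  Visit 35.
  At 35: no left child.
  At 35: go right to 38.
    Visit 38.
    At 38: no left child.
    At 38: go right to 5.
      Visit 5.
      At 5: no left child.
      At 5: go right to 3.
        3 is a leaf — visit 3.
Full pre-order sequence: 10, 17, 4, 18, 12, 25, 16, 27, 21, 23, 1, 31, 35, 38, 5, 3.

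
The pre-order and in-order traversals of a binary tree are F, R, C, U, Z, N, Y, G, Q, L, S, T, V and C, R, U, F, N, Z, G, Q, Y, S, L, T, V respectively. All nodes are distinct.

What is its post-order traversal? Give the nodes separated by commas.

C, U, R, N, Q, G, S, V, T, L, Y, Z, F

The first element of pre-order is the root; it splits in-order into left and right subtrees.
Root F: left subtree has 3 nodes {C, R, U}, right has 9 {N, Z, G, Q, Y, S, L, T, V}.
  Root R: left subtree has 1 node {C}, right has 1 {U}.
  Root Z: left subtree has 1 node {N}, right has 7 {G, Q, Y, S, L, T, V}.
    Root Y: left subtree has 2 nodes {G, Q}, right has 4 {S, L, T, V}.
      Root G: left subtree has 0 nodes { }, right has 1 {Q}.
      Root L: left subtree has 1 node {S}, right has 2 {T, V}.
        Root T: left subtree has 0 nodes { }, right has 1 {V}.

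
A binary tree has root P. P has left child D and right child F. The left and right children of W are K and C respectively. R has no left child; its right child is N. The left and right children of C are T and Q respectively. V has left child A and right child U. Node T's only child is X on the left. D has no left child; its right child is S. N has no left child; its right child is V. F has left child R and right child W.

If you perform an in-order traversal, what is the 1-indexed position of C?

In-order visits the left subtree, then the node, then the right subtree.
At P: go left to D.
  At D: no left child.
  Visit D.
  At D: go right to S.
    S is a leaf — visit S.
Visit P.
At P: go right to F.
  At F: go left to R.
    At R: no left child.
    Visit R.
    At R: go right to N.
      At N: no left child.
      Visit N.
      At N: go right to V.
        At V: go left to A.
          A is a leaf — visit A.
        Visit V.
        At V: go right to U.
          U is a leaf — visit U.
  Visit F.
  At F: go right to W.
    At W: go left to K.
      K is a leaf — visit K.
    Visit W.
    At W: go right to C.
      At C: go left to T.
        At T: go left to X.
          X is a leaf — visit X.
        Visit T.
        At T: no right child.
      Visit C.
      At C: go right to Q.
        Q is a leaf — visit Q.
Full in-order sequence: D, S, P, R, N, A, V, U, F, K, W, X, T, C, Q.

14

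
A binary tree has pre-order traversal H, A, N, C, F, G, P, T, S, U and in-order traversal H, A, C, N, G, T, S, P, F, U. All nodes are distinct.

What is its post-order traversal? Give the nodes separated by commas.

The first element of pre-order is the root; it splits in-order into left and right subtrees.
Root H: left subtree has 0 nodes { }, right has 9 {A, C, N, G, T, S, P, F, U}.
  Root A: left subtree has 0 nodes { }, right has 8 {C, N, G, T, S, P, F, U}.
    Root N: left subtree has 1 node {C}, right has 6 {G, T, S, P, F, U}.
      Root F: left subtree has 4 nodes {G, T, S, P}, right has 1 {U}.
        Root G: left subtree has 0 nodes { }, right has 3 {T, S, P}.
          Root P: left subtree has 2 nodes {T, S}, right has 0 { }.
            Root T: left subtree has 0 nodes { }, right has 1 {S}.

C, S, T, P, G, U, F, N, A, H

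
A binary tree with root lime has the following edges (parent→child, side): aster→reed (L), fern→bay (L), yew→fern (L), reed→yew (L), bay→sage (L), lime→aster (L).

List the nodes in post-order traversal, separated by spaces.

sage bay fern yew reed aster lime

Post-order visits the left subtree, then the right subtree, then the node.
At lime: go left to aster.
  At aster: go left to reed.
    At reed: go left to yew.
      At yew: go left to fern.
        At fern: go left to bay.
          At bay: go left to sage.
            sage is a leaf — visit sage.
          At bay: no right child.
          Visit bay.
        At fern: no right child.
        Visit fern.
      At yew: no right child.
      Visit yew.
    At reed: no right child.
    Visit reed.
  At aster: no right child.
  Visit aster.
At lime: no right child.
Visit lime.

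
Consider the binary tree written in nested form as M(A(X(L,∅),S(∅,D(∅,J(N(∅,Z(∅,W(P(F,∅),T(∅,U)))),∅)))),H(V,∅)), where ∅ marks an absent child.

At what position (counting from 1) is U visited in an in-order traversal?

In-order visits the left subtree, then the node, then the right subtree.
At M: go left to A.
  At A: go left to X.
    At X: go left to L.
      L is a leaf — visit L.
    Visit X.
    At X: no right child.
  Visit A.
  At A: go right to S.
    At S: no left child.
    Visit S.
    At S: go right to D.
      At D: no left child.
      Visit D.
      At D: go right to J.
        At J: go left to N.
          At N: no left child.
          Visit N.
          At N: go right to Z.
            At Z: no left child.
            Visit Z.
            At Z: go right to W.
              At W: go left to P.
                At P: go left to F.
                  F is a leaf — visit F.
                Visit P.
                At P: no right child.
              Visit W.
              At W: go right to T.
                At T: no left child.
                Visit T.
                At T: go right to U.
                  U is a leaf — visit U.
        Visit J.
        At J: no right child.
Visit M.
At M: go right to H.
  At H: go left to V.
    V is a leaf — visit V.
  Visit H.
  At H: no right child.
Full in-order sequence: L, X, A, S, D, N, Z, F, P, W, T, U, J, M, V, H.

12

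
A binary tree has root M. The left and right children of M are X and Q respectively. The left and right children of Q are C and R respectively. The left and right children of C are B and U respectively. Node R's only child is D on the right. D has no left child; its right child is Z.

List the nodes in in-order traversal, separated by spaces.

In-order visits the left subtree, then the node, then the right subtree.
At M: go left to X.
  X is a leaf — visit X.
Visit M.
At M: go right to Q.
  At Q: go left to C.
    At C: go left to B.
      B is a leaf — visit B.
    Visit C.
    At C: go right to U.
      U is a leaf — visit U.
  Visit Q.
  At Q: go right to R.
    At R: no left child.
    Visit R.
    At R: go right to D.
      At D: no left child.
      Visit D.
      At D: go right to Z.
        Z is a leaf — visit Z.

X M B C U Q R D Z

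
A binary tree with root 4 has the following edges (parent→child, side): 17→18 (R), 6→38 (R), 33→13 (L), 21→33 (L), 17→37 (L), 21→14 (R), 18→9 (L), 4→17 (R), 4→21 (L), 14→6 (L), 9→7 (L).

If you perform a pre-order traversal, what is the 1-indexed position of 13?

Pre-order visits the node, then its left subtree, then its right subtree.
Visit 4.
At 4: go left to 21.
  Visit 21.
  At 21: go left to 33.
    Visit 33.
    At 33: go left to 13.
      13 is a leaf — visit 13.
    At 33: no right child.
  At 21: go right to 14.
    Visit 14.
    At 14: go left to 6.
      Visit 6.
      At 6: no left child.
      At 6: go right to 38.
        38 is a leaf — visit 38.
    At 14: no right child.
At 4: go right to 17.
  Visit 17.
  At 17: go left to 37.
    37 is a leaf — visit 37.
  At 17: go right to 18.
    Visit 18.
    At 18: go left to 9.
      Visit 9.
      At 9: go left to 7.
        7 is a leaf — visit 7.
      At 9: no right child.
    At 18: no right child.
Full pre-order sequence: 4, 21, 33, 13, 14, 6, 38, 17, 37, 18, 9, 7.

4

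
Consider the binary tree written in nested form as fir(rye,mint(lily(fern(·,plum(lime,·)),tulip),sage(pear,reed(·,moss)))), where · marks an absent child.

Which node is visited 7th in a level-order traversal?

tulip

Level-order visits nodes level by level from the root, left to right within each level.
Level 0: fir
Level 1: rye, mint
Level 2: lily, sage
Level 3: fern, tulip, pear, reed
Level 4: plum, moss
Level 5: lime
Full level-order sequence: fir, rye, mint, lily, sage, fern, tulip, pear, reed, plum, moss, lime.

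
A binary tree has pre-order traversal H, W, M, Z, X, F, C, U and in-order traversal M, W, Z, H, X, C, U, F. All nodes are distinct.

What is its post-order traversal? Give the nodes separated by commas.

M, Z, W, U, C, F, X, H

The first element of pre-order is the root; it splits in-order into left and right subtrees.
Root H: left subtree has 3 nodes {M, W, Z}, right has 4 {X, C, U, F}.
  Root W: left subtree has 1 node {M}, right has 1 {Z}.
  Root X: left subtree has 0 nodes { }, right has 3 {C, U, F}.
    Root F: left subtree has 2 nodes {C, U}, right has 0 { }.
      Root C: left subtree has 0 nodes { }, right has 1 {U}.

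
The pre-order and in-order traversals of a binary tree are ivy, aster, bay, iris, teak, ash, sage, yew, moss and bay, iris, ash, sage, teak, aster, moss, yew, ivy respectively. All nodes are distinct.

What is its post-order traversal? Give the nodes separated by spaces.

The first element of pre-order is the root; it splits in-order into left and right subtrees.
Root ivy: left subtree has 8 nodes {bay, iris, ash, sage, teak, aster, moss, yew}, right has 0 { }.
  Root aster: left subtree has 5 nodes {bay, iris, ash, sage, teak}, right has 2 {moss, yew}.
    Root bay: left subtree has 0 nodes { }, right has 4 {iris, ash, sage, teak}.
      Root iris: left subtree has 0 nodes { }, right has 3 {ash, sage, teak}.
        Root teak: left subtree has 2 nodes {ash, sage}, right has 0 { }.
          Root ash: left subtree has 0 nodes { }, right has 1 {sage}.
    Root yew: left subtree has 1 node {moss}, right has 0 { }.

sage ash teak iris bay moss yew aster ivy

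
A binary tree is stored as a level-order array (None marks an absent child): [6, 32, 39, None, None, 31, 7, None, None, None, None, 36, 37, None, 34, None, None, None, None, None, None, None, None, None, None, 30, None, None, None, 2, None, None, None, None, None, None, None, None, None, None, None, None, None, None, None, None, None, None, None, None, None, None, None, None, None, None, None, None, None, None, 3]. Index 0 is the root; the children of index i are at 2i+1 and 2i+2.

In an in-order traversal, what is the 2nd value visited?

6

In-order visits the left subtree, then the node, then the right subtree.
At 6: go left to 32.
  32 is a leaf — visit 32.
Visit 6.
At 6: go right to 39.
  At 39: go left to 31.
    At 31: go left to 36.
      36 is a leaf — visit 36.
    Visit 31.
    At 31: go right to 37.
      At 37: go left to 30.
        30 is a leaf — visit 30.
      Visit 37.
      At 37: no right child.
  Visit 39.
  At 39: go right to 7.
    At 7: no left child.
    Visit 7.
    At 7: go right to 34.
      At 34: go left to 2.
        At 2: no left child.
        Visit 2.
        At 2: go right to 3.
          3 is a leaf — visit 3.
      Visit 34.
      At 34: no right child.
Full in-order sequence: 32, 6, 36, 31, 30, 37, 39, 7, 2, 3, 34.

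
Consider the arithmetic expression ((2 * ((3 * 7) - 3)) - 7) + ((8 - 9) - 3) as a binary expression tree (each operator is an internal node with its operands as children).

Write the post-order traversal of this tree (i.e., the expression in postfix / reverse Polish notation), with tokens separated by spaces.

2 3 7 * 3 - * 7 - 8 9 - 3 - +

Post-order on an expression tree gives postfix notation: for each operator, emit left operand, right operand, then the operator.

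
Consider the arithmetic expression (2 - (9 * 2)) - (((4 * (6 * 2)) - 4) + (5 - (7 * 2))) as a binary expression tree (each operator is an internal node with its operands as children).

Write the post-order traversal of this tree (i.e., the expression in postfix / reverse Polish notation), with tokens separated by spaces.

2 9 2 * - 4 6 2 * * 4 - 5 7 2 * - + -

Post-order on an expression tree gives postfix notation: for each operator, emit left operand, right operand, then the operator.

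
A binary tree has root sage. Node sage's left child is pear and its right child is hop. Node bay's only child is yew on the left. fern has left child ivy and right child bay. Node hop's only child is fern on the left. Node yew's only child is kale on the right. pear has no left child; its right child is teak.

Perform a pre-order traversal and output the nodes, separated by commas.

Pre-order visits the node, then its left subtree, then its right subtree.
Visit sage.
At sage: go left to pear.
  Visit pear.
  At pear: no left child.
  At pear: go right to teak.
    teak is a leaf — visit teak.
At sage: go right to hop.
  Visit hop.
  At hop: go left to fern.
    Visit fern.
    At fern: go left to ivy.
      ivy is a leaf — visit ivy.
    At fern: go right to bay.
      Visit bay.
      At bay: go left to yew.
        Visit yew.
        At yew: no left child.
        At yew: go right to kale.
          kale is a leaf — visit kale.
      At bay: no right child.
  At hop: no right child.

sage, pear, teak, hop, fern, ivy, bay, yew, kale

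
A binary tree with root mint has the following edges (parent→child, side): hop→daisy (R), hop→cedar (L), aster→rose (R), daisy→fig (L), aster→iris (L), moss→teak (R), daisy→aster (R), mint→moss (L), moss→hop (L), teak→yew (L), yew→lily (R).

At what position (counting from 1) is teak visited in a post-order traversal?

10

Post-order visits the left subtree, then the right subtree, then the node.
At mint: go left to moss.
  At moss: go left to hop.
    At hop: go left to cedar.
      cedar is a leaf — visit cedar.
    At hop: go right to daisy.
      At daisy: go left to fig.
        fig is a leaf — visit fig.
      At daisy: go right to aster.
        At aster: go left to iris.
          iris is a leaf — visit iris.
        At aster: go right to rose.
          rose is a leaf — visit rose.
        Visit aster.
      Visit daisy.
    Visit hop.
  At moss: go right to teak.
    At teak: go left to yew.
      At yew: no left child.
      At yew: go right to lily.
        lily is a leaf — visit lily.
      Visit yew.
    At teak: no right child.
    Visit teak.
  Visit moss.
At mint: no right child.
Visit mint.
Full post-order sequence: cedar, fig, iris, rose, aster, daisy, hop, lily, yew, teak, moss, mint.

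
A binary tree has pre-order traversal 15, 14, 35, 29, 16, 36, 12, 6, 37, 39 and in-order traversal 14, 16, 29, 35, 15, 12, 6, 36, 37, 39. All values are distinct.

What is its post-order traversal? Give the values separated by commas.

16, 29, 35, 14, 6, 12, 39, 37, 36, 15

The first element of pre-order is the root; it splits in-order into left and right subtrees.
Root 15: left subtree has 4 nodes {14, 16, 29, 35}, right has 5 {12, 6, 36, 37, 39}.
  Root 14: left subtree has 0 nodes { }, right has 3 {16, 29, 35}.
    Root 35: left subtree has 2 nodes {16, 29}, right has 0 { }.
      Root 29: left subtree has 1 node {16}, right has 0 { }.
  Root 36: left subtree has 2 nodes {12, 6}, right has 2 {37, 39}.
    Root 12: left subtree has 0 nodes { }, right has 1 {6}.
    Root 37: left subtree has 0 nodes { }, right has 1 {39}.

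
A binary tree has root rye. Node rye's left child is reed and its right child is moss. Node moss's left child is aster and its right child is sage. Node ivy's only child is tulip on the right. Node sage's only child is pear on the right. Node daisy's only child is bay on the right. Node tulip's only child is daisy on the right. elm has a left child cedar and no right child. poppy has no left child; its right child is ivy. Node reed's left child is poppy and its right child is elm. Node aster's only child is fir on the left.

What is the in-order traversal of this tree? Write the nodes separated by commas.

In-order visits the left subtree, then the node, then the right subtree.
At rye: go left to reed.
  At reed: go left to poppy.
    At poppy: no left child.
    Visit poppy.
    At poppy: go right to ivy.
      At ivy: no left child.
      Visit ivy.
      At ivy: go right to tulip.
        At tulip: no left child.
        Visit tulip.
        At tulip: go right to daisy.
          At daisy: no left child.
          Visit daisy.
          At daisy: go right to bay.
            bay is a leaf — visit bay.
  Visit reed.
  At reed: go right to elm.
    At elm: go left to cedar.
      cedar is a leaf — visit cedar.
    Visit elm.
    At elm: no right child.
Visit rye.
At rye: go right to moss.
  At moss: go left to aster.
    At aster: go left to fir.
      fir is a leaf — visit fir.
    Visit aster.
    At aster: no right child.
  Visit moss.
  At moss: go right to sage.
    At sage: no left child.
    Visit sage.
    At sage: go right to pear.
      pear is a leaf — visit pear.

poppy, ivy, tulip, daisy, bay, reed, cedar, elm, rye, fir, aster, moss, sage, pear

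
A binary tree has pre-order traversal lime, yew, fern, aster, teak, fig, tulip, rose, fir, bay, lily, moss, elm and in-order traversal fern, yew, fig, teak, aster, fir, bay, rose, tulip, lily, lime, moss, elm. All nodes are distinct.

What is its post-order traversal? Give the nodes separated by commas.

The first element of pre-order is the root; it splits in-order into left and right subtrees.
Root lime: left subtree has 10 nodes {fern, yew, fig, teak, aster, fir, bay, rose, tulip, lily}, right has 2 {moss, elm}.
  Root yew: left subtree has 1 node {fern}, right has 8 {fig, teak, aster, fir, bay, rose, tulip, lily}.
    Root aster: left subtree has 2 nodes {fig, teak}, right has 5 {fir, bay, rose, tulip, lily}.
      Root teak: left subtree has 1 node {fig}, right has 0 { }.
      Root tulip: left subtree has 3 nodes {fir, bay, rose}, right has 1 {lily}.
        Root rose: left subtree has 2 nodes {fir, bay}, right has 0 { }.
          Root fir: left subtree has 0 nodes { }, right has 1 {bay}.
  Root moss: left subtree has 0 nodes { }, right has 1 {elm}.

fern, fig, teak, bay, fir, rose, lily, tulip, aster, yew, elm, moss, lime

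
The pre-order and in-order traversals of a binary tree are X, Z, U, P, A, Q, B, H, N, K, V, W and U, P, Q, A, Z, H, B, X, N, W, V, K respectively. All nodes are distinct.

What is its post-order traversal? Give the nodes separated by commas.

The first element of pre-order is the root; it splits in-order into left and right subtrees.
Root X: left subtree has 7 nodes {U, P, Q, A, Z, H, B}, right has 4 {N, W, V, K}.
  Root Z: left subtree has 4 nodes {U, P, Q, A}, right has 2 {H, B}.
    Root U: left subtree has 0 nodes { }, right has 3 {P, Q, A}.
      Root P: left subtree has 0 nodes { }, right has 2 {Q, A}.
        Root A: left subtree has 1 node {Q}, right has 0 { }.
    Root B: left subtree has 1 node {H}, right has 0 { }.
  Root N: left subtree has 0 nodes { }, right has 3 {W, V, K}.
    Root K: left subtree has 2 nodes {W, V}, right has 0 { }.
      Root V: left subtree has 1 node {W}, right has 0 { }.

Q, A, P, U, H, B, Z, W, V, K, N, X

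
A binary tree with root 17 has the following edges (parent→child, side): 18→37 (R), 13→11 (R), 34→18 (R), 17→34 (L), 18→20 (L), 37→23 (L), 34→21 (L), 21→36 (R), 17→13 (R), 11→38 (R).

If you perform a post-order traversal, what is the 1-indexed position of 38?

Post-order visits the left subtree, then the right subtree, then the node.
At 17: go left to 34.
  At 34: go left to 21.
    At 21: no left child.
    At 21: go right to 36.
      36 is a leaf — visit 36.
    Visit 21.
  At 34: go right to 18.
    At 18: go left to 20.
      20 is a leaf — visit 20.
    At 18: go right to 37.
      At 37: go left to 23.
        23 is a leaf — visit 23.
      At 37: no right child.
      Visit 37.
    Visit 18.
  Visit 34.
At 17: go right to 13.
  At 13: no left child.
  At 13: go right to 11.
    At 11: no left child.
    At 11: go right to 38.
      38 is a leaf — visit 38.
    Visit 11.
  Visit 13.
Visit 17.
Full post-order sequence: 36, 21, 20, 23, 37, 18, 34, 38, 11, 13, 17.

8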